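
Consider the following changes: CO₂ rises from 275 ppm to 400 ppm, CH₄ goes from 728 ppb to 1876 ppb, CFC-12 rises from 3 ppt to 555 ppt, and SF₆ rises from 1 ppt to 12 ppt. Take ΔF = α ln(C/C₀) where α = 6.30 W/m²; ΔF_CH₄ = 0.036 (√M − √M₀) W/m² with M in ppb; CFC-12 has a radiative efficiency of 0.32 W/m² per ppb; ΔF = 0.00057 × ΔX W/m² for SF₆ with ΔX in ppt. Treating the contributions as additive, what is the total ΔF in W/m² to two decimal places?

CO₂: 6.30 × ln(400/275) = 6.30 × ln(1.45455) = 6.30 × 0.37470 = 2.3606 W/m².
CH₄: 0.036 × (√1876 − √728) = 0.036 × (43.3128 − 26.9815) = 0.036 × 16.3313 = 0.5879 W/m².
CFC-12: Δ = 555 − 3 = 552 ppt = 0.552 ppb; ΔF = 0.32 × 0.552 = 0.1766 W/m².
SF₆: ΔF = 0.00057 × (12 − 1) = 0.00057 × 11 = 0.0063 W/m².
Total ΔF = 2.3606 + 0.5879 + 0.1766 + 0.0063 = 3.1314 W/m².

ΔF = 3.13 W/m²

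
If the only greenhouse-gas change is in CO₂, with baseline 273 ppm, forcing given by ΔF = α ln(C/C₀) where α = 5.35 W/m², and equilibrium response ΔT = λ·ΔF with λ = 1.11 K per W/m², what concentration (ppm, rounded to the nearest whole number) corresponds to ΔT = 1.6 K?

C ≈ 357 ppm

Required forcing: ΔF = ΔT/λ = 1.6/1.11 = 1.4414 W/m².
Then ln(C/273) = ΔF/5.35 = 1.4414/5.35 = 0.26942.
So C = 273 × e^0.26942 = 273 × 1.30920 = 357.41 ppm.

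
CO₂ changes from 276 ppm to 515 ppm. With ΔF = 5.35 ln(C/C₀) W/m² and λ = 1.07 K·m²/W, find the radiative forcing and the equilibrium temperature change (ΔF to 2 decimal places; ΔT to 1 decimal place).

ΔF = 3.34 W/m²; ΔT = 3.6 K

CO₂: 5.35 × ln(515/276) = 5.35 × ln(1.86594) = 5.35 × 0.62376 = 3.3371 W/m².
ΔT = λ ΔF = 1.07 × 3.34 = 3.5738 K.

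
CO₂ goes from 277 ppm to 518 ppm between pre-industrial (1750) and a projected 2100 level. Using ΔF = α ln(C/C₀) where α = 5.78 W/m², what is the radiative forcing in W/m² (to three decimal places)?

ΔF = 3.618 W/m²

CO₂ absorption bands are partially saturated, so forcing scales with the logarithm of the concentration ratio.
CO₂: 5.78 × ln(518/277) = 5.78 × ln(1.87004) = 5.78 × 0.62596 = 3.6180 W/m².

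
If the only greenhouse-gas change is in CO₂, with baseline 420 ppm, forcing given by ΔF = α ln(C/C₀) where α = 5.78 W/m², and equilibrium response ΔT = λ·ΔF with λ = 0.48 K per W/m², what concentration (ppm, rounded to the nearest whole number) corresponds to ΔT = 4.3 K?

Required forcing: ΔF = ΔT/λ = 4.3/0.48 = 8.9583 W/m².
Then ln(C/420) = ΔF/5.78 = 8.9583/5.78 = 1.54988.
So C = 420 × e^1.54988 = 420 × 4.71090 = 1978.58 ppm.

C ≈ 1979 ppm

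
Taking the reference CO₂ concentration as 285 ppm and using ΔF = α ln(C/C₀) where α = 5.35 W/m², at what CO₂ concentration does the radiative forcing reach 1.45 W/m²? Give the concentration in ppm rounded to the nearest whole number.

Set 5.35 ln(C/285) = 1.45, so ln(C/285) = 1.45/5.35 = 0.27103.
Then C/285 = e^0.27103 = 1.31131, giving C = 285 × 1.31131 = 373.72 ppm.

C ≈ 374 ppm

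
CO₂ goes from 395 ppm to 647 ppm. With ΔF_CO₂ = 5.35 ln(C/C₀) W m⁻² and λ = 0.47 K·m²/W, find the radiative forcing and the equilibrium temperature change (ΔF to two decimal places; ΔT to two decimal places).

CO₂: 5.35 × ln(647/395) = 5.35 × ln(1.63797) = 5.35 × 0.49346 = 2.6400 W/m².
ΔT = λ ΔF = 0.47 × 2.64 = 1.2408 K.

ΔF = 2.64 W/m²; ΔT = 1.24 K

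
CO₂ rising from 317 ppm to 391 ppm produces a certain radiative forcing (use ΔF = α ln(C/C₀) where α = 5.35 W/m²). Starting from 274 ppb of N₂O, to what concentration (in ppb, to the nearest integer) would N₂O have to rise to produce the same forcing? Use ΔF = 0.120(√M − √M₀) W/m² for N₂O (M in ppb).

CO₂ forcing: 5.35 × ln(391/317) = 5.35 × 0.209806 = 1.12246 W/m².
Set 0.120(√M − √274) = 1.12246: √M = 1.12246/0.120 + √274 = 9.3538 + 16.5529 = 25.9067.
M = (25.9067)² = 671.16 ppb.

M ≈ 671 ppb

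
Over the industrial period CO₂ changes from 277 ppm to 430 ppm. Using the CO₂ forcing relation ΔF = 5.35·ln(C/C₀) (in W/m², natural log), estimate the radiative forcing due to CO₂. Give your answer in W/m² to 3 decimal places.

CO₂ absorption bands are partially saturated, so forcing scales with the logarithm of the concentration ratio.
CO₂: 5.35 × ln(430/277) = 5.35 × ln(1.55235) = 5.35 × 0.43977 = 2.3528 W/m².

ΔF = 2.353 W/m²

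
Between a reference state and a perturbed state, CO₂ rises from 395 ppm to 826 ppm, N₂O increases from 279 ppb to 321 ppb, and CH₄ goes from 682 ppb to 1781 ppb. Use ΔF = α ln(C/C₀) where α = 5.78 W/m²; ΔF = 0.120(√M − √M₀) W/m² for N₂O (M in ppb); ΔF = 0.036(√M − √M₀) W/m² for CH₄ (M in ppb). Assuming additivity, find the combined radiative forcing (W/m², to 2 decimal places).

ΔF = 4.99 W/m²

CO₂: 5.78 × ln(826/395) = 5.78 × ln(2.09114) = 5.78 × 0.73771 = 4.2640 W/m².
N₂O: 0.120 × (√321 − √279) = 0.120 × (17.9165 − 16.7033) = 0.120 × 1.2132 = 0.1456 W/m².
CH₄: 0.036 × (√1781 − √682) = 0.036 × (42.2019 − 26.1151) = 0.036 × 16.0868 = 0.5791 W/m².
Total ΔF = 4.2640 + 0.1456 + 0.5791 = 4.9887 W/m².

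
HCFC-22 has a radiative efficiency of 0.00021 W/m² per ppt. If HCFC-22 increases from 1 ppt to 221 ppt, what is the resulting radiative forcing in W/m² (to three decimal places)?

ΔF = 0.046 W/m²

HCFC-22: ΔF = 0.00021 × (221 − 1) = 0.00021 × 220 = 0.0462 W/m².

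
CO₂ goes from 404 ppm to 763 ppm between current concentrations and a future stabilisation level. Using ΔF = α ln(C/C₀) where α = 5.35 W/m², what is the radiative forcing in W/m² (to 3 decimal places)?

CO₂: 5.35 × ln(763/404) = 5.35 × ln(1.88861) = 5.35 × 0.63584 = 3.4017 W/m².

ΔF = 3.402 W/m²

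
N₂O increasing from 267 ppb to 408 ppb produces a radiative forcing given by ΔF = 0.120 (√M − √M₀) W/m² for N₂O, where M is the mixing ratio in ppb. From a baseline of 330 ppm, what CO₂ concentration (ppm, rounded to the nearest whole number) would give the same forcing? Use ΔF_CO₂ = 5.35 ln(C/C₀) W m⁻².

N₂O forcing: 0.120 × (√408 − √267) = 0.120 × (20.1990 − 16.3401) = 0.120 × 3.8589 = 0.46307 W/m².
Set 5.35 ln(C/330) = 0.46307: ln(C/330) = 0.46307/5.35 = 0.08656, so C = 330 × e^0.08656 = 330 × 1.09042 = 359.84 ppm.

C ≈ 360 ppm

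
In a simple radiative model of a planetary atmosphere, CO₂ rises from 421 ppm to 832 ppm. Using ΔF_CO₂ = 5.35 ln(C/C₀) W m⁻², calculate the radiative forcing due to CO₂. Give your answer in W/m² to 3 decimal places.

CO₂ absorption bands are partially saturated, so forcing scales with the logarithm of the concentration ratio.
CO₂: 5.35 × ln(832/421) = 5.35 × ln(1.97625) = 5.35 × 0.68120 = 3.6444 W/m².

ΔF = 3.644 W/m²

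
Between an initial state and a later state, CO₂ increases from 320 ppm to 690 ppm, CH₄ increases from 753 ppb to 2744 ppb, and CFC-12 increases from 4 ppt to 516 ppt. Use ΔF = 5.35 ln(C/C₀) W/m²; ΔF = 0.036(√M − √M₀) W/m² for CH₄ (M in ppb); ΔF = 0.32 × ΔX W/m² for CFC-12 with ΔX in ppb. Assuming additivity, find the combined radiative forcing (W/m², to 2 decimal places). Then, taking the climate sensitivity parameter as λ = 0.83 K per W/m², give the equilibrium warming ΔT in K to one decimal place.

ΔF = 5.17 W/m²; ΔT = 4.3 K

CO₂: 5.35 × ln(690/320) = 5.35 × ln(2.15625) = 5.35 × 0.76837 = 4.1108 W/m².
CH₄: 0.036 × (√2744 − √753) = 0.036 × (52.3832 − 27.4408) = 0.036 × 24.9424 = 0.8979 W/m².
CFC-12: Δ = 516 − 4 = 512 ppt = 0.512 ppb; ΔF = 0.32 × 0.512 = 0.1638 W/m².
Total ΔF = 4.1108 + 0.8979 + 0.1638 = 5.1725 W/m².
ΔT = λ ΔF = 0.83 × 5.17 = 4.2911 K.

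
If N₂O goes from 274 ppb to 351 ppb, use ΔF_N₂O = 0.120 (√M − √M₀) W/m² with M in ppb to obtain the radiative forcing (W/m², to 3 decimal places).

N₂O: 0.120 × (√351 − √274) = 0.120 × (18.7350 − 16.5529) = 0.120 × 2.1821 = 0.2619 W/m².

ΔF = 0.262 W/m²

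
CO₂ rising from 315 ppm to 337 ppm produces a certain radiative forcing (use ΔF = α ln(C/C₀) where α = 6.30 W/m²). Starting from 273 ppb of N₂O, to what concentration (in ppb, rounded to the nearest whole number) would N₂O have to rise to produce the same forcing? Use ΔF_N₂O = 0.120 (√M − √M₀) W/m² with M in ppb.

CO₂ forcing: 6.30 × ln(337/315) = 6.30 × 0.067510 = 0.42531 W/m².
Set 0.120(√M − √273) = 0.42531: √M = 0.42531/0.120 + √273 = 3.5443 + 16.5227 = 20.0670.
M = (20.0670)² = 402.68 ppb.

M ≈ 403 ppb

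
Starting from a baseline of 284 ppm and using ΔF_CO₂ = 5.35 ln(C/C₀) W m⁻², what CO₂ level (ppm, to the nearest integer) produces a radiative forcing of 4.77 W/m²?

C ≈ 693 ppm

Set 5.35 ln(C/284) = 4.77, so ln(C/284) = 4.77/5.35 = 0.89159.
Then C/284 = e^0.89159 = 2.43900, giving C = 284 × 2.43900 = 692.68 ppm.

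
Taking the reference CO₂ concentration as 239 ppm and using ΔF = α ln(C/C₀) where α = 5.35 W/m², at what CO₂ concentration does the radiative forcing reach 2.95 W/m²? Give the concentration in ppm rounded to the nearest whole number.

Set 5.35 ln(C/239) = 2.95, so ln(C/239) = 2.95/5.35 = 0.55140.
Then C/239 = e^0.55140 = 1.73568, giving C = 239 × 1.73568 = 414.83 ppm.

C ≈ 415 ppm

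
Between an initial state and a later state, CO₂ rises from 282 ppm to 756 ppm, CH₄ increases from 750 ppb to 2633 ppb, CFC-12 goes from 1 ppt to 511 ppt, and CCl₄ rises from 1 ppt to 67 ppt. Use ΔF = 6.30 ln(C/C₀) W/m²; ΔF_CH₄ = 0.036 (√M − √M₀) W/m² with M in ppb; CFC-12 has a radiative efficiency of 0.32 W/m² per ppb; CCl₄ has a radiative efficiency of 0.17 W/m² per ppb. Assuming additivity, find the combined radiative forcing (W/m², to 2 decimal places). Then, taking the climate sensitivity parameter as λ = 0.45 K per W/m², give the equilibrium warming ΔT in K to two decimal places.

ΔF = 7.25 W/m²; ΔT = 3.26 K

CO₂: 6.30 × ln(756/282) = 6.30 × ln(2.68085) = 6.30 × 0.98613 = 6.2126 W/m².
CH₄: 0.036 × (√2633 − √750) = 0.036 × (51.3128 − 27.3861) = 0.036 × 23.9267 = 0.8614 W/m².
CFC-12: Δ = 511 − 1 = 510 ppt = 0.510 ppb; ΔF = 0.32 × 0.510 = 0.1632 W/m².
CCl₄: Δ = 67 − 1 = 66 ppt = 0.066 ppb; ΔF = 0.17 × 0.066 = 0.0112 W/m².
Total ΔF = 6.2126 + 0.8614 + 0.1632 + 0.0112 = 7.2484 W/m².
ΔT = λ ΔF = 0.45 × 7.25 = 3.2625 K.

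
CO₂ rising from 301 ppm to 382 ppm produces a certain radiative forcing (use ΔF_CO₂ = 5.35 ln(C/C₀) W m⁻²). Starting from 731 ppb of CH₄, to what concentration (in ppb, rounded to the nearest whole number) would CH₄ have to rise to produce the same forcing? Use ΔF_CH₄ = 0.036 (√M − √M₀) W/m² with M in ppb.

M ≈ 3900 ppb

CO₂ forcing: 5.35 × ln(382/301) = 5.35 × 0.238310 = 1.27496 W/m².
Set 0.036(√M − √731) = 1.27496: √M = 1.27496/0.036 + √731 = 35.4156 + 27.0370 = 62.4526.
M = (62.4526)² = 3900.33 ppb.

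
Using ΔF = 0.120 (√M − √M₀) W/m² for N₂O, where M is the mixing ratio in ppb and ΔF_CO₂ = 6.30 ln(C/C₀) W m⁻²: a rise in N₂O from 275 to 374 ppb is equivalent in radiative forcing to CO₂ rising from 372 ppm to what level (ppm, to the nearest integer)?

C ≈ 392 ppm

N₂O forcing: 0.120 × (√374 − √275) = 0.120 × (19.3391 − 16.5831) = 0.120 × 2.7560 = 0.33072 W/m².
Set 6.30 ln(C/372) = 0.33072: ln(C/372) = 0.33072/6.30 = 0.05250, so C = 372 × e^0.05250 = 372 × 1.05390 = 392.05 ppm.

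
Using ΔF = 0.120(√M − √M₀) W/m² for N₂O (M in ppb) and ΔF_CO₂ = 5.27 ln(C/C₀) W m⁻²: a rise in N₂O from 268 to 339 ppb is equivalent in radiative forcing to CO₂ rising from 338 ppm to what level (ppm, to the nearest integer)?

C ≈ 354 ppm

N₂O forcing: 0.120 × (√339 − √268) = 0.120 × (18.4120 − 16.3707) = 0.120 × 2.0413 = 0.24496 W/m².
Set 5.27 ln(C/338) = 0.24496: ln(C/338) = 0.24496/5.27 = 0.04648, so C = 338 × e^0.04648 = 338 × 1.04758 = 354.08 ppm.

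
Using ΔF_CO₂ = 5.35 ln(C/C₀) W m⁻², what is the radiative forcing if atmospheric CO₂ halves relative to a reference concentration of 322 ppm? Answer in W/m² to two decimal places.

Because the forcing depends only on the ratio C/C₀, the initial concentration does not enter.
ΔF = 5.35 × ln(0.5) = 5.35 × -0.69315 = -3.7084 W/m².

ΔF = -3.71 W/m²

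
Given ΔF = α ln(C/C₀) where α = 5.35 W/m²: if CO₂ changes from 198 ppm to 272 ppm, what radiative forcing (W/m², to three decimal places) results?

CO₂: 5.35 × ln(272/198) = 5.35 × ln(1.37374) = 5.35 × 0.31754 = 1.6988 W/m².

ΔF = 1.699 W/m²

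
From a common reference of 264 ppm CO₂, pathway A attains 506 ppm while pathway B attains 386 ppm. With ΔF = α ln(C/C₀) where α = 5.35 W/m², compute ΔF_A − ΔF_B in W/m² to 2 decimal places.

ΔF_A = 5.35 ln(506/264) = 5.35 × 0.65059 = 3.4807 W/m².
ΔF_B = 5.35 ln(386/264) = 5.35 × 0.37989 = 2.0324 W/m².
Difference: 3.4807 − 2.0324 = 1.4483 W/m².

ΔF_A − ΔF_B = 1.45 W/m²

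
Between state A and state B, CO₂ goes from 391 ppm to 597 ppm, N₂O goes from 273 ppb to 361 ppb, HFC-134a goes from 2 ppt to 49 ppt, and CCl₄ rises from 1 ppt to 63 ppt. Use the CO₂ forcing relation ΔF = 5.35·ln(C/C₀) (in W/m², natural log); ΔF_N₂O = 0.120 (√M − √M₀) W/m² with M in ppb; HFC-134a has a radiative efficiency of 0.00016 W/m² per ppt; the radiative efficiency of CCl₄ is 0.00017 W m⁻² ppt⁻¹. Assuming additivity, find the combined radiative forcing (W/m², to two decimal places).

CO₂: 5.35 × ln(597/391) = 5.35 × ln(1.52685) = 5.35 × 0.42321 = 2.2642 W/m².
N₂O: 0.120 × (√361 − √273) = 0.120 × (19.0000 − 16.5227) = 0.120 × 2.4773 = 0.2973 W/m².
HFC-134a: ΔF = 0.00016 × (49 − 2) = 0.00016 × 47 = 0.0075 W/m².
CCl₄: ΔF = 0.00017 × (63 − 1) = 0.00017 × 62 = 0.0105 W/m².
Total ΔF = 2.2642 + 0.2973 + 0.0075 + 0.0105 = 2.5795 W/m².

ΔF = 2.58 W/m²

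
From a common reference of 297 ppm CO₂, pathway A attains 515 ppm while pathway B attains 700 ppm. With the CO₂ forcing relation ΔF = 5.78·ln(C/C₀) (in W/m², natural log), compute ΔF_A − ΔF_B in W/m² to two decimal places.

ΔF_A = 5.78 ln(515/297) = 5.78 × 0.55043 = 3.1815 W/m².
ΔF_B = 5.78 ln(700/297) = 5.78 × 0.85735 = 4.9555 W/m².
Difference: 3.1815 − 4.9555 = -1.7740 W/m².

ΔF_A − ΔF_B = -1.77 W/m²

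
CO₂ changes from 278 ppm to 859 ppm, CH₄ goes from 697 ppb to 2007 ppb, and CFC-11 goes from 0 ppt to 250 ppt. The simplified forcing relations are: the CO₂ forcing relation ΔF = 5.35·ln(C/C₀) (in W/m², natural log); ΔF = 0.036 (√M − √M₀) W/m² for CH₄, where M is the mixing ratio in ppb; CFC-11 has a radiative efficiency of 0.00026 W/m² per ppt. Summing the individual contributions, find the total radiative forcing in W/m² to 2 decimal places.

CO₂: 5.35 × ln(859/278) = 5.35 × ln(3.08993) = 5.35 × 1.12815 = 6.0356 W/m².
CH₄: 0.036 × (√2007 − √697) = 0.036 × (44.7996 − 26.4008) = 0.036 × 18.3988 = 0.6624 W/m².
CFC-11: ΔF = 0.00026 × (250 − 0) = 0.00026 × 250 = 0.0650 W/m².
Total ΔF = 6.0356 + 0.6624 + 0.0650 = 6.7630 W/m².

ΔF = 6.76 W/m²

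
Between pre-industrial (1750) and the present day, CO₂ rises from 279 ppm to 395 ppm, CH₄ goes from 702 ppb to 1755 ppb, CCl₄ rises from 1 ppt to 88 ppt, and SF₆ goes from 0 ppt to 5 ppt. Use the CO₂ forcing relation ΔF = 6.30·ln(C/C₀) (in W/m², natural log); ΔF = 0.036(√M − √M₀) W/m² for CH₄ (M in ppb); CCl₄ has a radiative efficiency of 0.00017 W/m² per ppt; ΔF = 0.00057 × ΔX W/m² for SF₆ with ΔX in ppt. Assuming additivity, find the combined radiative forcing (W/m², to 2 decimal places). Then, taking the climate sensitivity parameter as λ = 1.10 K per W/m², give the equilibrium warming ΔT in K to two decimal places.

CO₂: 6.30 × ln(395/279) = 6.30 × ln(1.41577) = 6.30 × 0.34767 = 2.1903 W/m².
CH₄: 0.036 × (√1755 − √702) = 0.036 × (41.8927 − 26.4953) = 0.036 × 15.3974 = 0.5543 W/m².
CCl₄: ΔF = 0.00017 × (88 − 1) = 0.00017 × 87 = 0.0148 W/m².
SF₆: ΔF = 0.00057 × (5 − 0) = 0.00057 × 5 = 0.0029 W/m².
Total ΔF = 2.1903 + 0.5543 + 0.0148 + 0.0029 = 2.7623 W/m².
ΔT = λ ΔF = 1.10 × 2.76 = 3.0360 K.

ΔF = 2.76 W/m²; ΔT = 3.04 K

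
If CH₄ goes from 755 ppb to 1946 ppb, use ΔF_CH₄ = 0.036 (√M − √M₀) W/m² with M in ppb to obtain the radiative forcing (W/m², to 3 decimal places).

CH₄: 0.036 × (√1946 − √755) = 0.036 × (44.1135 − 27.4773) = 0.036 × 16.6362 = 0.5989 W/m².

ΔF = 0.599 W/m²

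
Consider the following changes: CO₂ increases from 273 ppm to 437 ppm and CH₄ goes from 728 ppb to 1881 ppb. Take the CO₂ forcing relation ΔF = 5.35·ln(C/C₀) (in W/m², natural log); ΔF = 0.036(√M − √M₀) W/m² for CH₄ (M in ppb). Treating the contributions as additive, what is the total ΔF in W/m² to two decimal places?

CO₂: 5.35 × ln(437/273) = 5.35 × ln(1.60073) = 5.35 × 0.47046 = 2.5170 W/m².
CH₄: 0.036 × (√1881 − √728) = 0.036 × (43.3705 − 26.9815) = 0.036 × 16.3890 = 0.5900 W/m².
Total ΔF = 2.5170 + 0.5900 = 3.1070 W/m².

ΔF = 3.11 W/m²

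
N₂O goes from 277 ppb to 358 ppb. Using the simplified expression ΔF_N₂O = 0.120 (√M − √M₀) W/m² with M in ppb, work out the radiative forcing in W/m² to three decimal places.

N₂O: 0.120 × (√358 − √277) = 0.120 × (18.9209 − 16.6433) = 0.120 × 2.2776 = 0.2733 W/m².

ΔF = 0.273 W/m²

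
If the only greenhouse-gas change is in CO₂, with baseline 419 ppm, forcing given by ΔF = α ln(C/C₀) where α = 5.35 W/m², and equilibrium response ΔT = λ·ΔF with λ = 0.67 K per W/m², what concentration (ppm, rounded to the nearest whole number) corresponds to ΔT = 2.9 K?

Required forcing: ΔF = ΔT/λ = 2.9/0.67 = 4.3284 W/m².
Then ln(C/419) = ΔF/5.35 = 4.3284/5.35 = 0.80905.
So C = 419 × e^0.80905 = 419 × 2.24577 = 940.98 ppm.

C ≈ 941 ppm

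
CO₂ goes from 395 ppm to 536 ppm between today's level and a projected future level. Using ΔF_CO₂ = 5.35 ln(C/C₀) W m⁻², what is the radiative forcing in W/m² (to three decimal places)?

ΔF = 1.633 W/m²

CO₂: 5.35 × ln(536/395) = 5.35 × ln(1.35696) = 5.35 × 0.30525 = 1.6331 W/m².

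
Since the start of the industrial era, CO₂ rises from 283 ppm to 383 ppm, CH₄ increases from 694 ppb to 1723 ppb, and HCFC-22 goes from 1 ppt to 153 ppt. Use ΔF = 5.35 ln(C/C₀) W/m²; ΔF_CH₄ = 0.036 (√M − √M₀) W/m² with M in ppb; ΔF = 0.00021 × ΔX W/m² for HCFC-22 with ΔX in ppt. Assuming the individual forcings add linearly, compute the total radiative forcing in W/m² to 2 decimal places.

ΔF = 2.20 W/m²

CO₂: 5.35 × ln(383/283) = 5.35 × ln(1.35336) = 5.35 × 0.30259 = 1.6189 W/m².
CH₄: 0.036 × (√1723 − √694) = 0.036 × (41.5090 − 26.3439) = 0.036 × 15.1651 = 0.5459 W/m².
HCFC-22: ΔF = 0.00021 × (153 − 1) = 0.00021 × 152 = 0.0319 W/m².
Total ΔF = 1.6189 + 0.5459 + 0.0319 = 2.1967 W/m².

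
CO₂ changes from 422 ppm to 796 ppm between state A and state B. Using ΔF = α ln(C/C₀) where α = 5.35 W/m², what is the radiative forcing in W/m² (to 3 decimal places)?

ΔF = 3.395 W/m²

CO₂: 5.35 × ln(796/422) = 5.35 × ln(1.88626) = 5.35 × 0.63460 = 3.3951 W/m².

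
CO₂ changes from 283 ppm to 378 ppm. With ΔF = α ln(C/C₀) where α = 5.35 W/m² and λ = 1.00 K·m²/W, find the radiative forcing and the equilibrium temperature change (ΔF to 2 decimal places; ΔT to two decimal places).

CO₂: 5.35 × ln(378/283) = 5.35 × ln(1.33569) = 5.35 × 0.28945 = 1.5486 W/m².
ΔT = λ ΔF = 1.00 × 1.55 = 1.5500 K.

ΔF = 1.55 W/m²; ΔT = 1.55 K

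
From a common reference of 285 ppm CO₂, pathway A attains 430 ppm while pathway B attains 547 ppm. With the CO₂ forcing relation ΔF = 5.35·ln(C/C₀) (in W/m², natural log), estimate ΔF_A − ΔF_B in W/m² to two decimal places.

ΔF_A − ΔF_B = -1.29 W/m²

ΔF_A = 5.35 ln(430/285) = 5.35 × 0.41130 = 2.2005 W/m².
ΔF_B = 5.35 ln(547/285) = 5.35 × 0.65196 = 3.4880 W/m².
Difference: 2.2005 − 3.4880 = -1.2875 W/m².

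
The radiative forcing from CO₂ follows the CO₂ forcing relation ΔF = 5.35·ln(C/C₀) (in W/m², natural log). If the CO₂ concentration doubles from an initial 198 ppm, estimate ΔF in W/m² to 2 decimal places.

ΔF = 3.71 W/m²

Because the forcing depends only on the ratio C/C₀, the initial concentration does not enter.
ΔF = 5.35 × ln(2) = 5.35 × 0.69315 = 3.7084 W/m².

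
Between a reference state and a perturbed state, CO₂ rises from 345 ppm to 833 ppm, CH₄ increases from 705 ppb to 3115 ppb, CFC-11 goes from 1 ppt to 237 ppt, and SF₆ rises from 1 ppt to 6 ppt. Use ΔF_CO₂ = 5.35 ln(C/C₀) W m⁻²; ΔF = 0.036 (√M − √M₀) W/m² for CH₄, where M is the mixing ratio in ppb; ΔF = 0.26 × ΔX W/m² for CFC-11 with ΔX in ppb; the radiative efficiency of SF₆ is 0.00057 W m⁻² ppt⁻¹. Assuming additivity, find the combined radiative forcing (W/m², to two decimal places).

CO₂: 5.35 × ln(833/345) = 5.35 × ln(2.41449) = 5.35 × 0.88149 = 4.7160 W/m².
CH₄: 0.036 × (√3115 − √705) = 0.036 × (55.8122 − 26.5518) = 0.036 × 29.2604 = 1.0534 W/m².
CFC-11: Δ = 237 − 1 = 236 ppt = 0.236 ppb; ΔF = 0.26 × 0.236 = 0.0614 W/m².
SF₆: ΔF = 0.00057 × (6 − 1) = 0.00057 × 5 = 0.0029 W/m².
Total ΔF = 4.7160 + 1.0534 + 0.0614 + 0.0029 = 5.8337 W/m².

ΔF = 5.83 W/m²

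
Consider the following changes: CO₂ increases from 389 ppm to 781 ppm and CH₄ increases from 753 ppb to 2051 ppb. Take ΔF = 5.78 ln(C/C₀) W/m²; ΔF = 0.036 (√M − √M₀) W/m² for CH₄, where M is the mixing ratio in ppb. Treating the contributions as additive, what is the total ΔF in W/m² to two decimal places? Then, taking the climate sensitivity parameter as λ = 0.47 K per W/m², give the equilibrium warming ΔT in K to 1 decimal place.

ΔF = 4.67 W/m²; ΔT = 2.2 K

CO₂: 5.78 × ln(781/389) = 5.78 × ln(2.00771) = 5.78 × 0.69699 = 4.0286 W/m².
CH₄: 0.036 × (√2051 − √753) = 0.036 × (45.2880 − 27.4408) = 0.036 × 17.8472 = 0.6425 W/m².
Total ΔF = 4.0286 + 0.6425 = 4.6711 W/m².
ΔT = λ ΔF = 0.47 × 4.67 = 2.1949 K.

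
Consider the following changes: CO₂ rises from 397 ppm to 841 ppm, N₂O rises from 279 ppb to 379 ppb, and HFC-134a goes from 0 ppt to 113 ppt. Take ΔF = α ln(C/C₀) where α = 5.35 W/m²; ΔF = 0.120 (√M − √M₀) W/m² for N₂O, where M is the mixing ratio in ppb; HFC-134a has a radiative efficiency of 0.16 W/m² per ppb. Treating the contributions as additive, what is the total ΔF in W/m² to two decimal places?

ΔF = 4.37 W/m²

CO₂: 5.35 × ln(841/397) = 5.35 × ln(2.11839) = 5.35 × 0.75066 = 4.0160 W/m².
N₂O: 0.120 × (√379 − √279) = 0.120 × (19.4679 − 16.7033) = 0.120 × 2.7646 = 0.3318 W/m².
HFC-134a: Δ = 113 − 0 = 113 ppt = 0.113 ppb; ΔF = 0.16 × 0.113 = 0.0181 W/m².
Total ΔF = 4.0160 + 0.3318 + 0.0181 = 4.3659 W/m².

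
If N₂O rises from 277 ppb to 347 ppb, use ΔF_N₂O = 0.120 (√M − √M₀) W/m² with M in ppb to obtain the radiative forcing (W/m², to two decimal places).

N₂O: 0.120 × (√347 − √277) = 0.120 × (18.6279 − 16.6433) = 0.120 × 1.9846 = 0.2382 W/m².

ΔF = 0.24 W/m²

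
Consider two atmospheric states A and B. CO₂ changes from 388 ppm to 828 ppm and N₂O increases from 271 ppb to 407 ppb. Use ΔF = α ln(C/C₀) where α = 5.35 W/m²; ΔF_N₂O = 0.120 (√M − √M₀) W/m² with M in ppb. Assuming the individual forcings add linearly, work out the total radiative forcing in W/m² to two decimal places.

CO₂: 5.35 × ln(828/388) = 5.35 × ln(2.13402) = 5.35 × 0.75801 = 4.0554 W/m².
N₂O: 0.120 × (√407 − √271) = 0.120 × (20.1742 − 16.4621) = 0.120 × 3.7121 = 0.4455 W/m².
Total ΔF = 4.0554 + 0.4455 = 4.5009 W/m².

ΔF = 4.50 W/m²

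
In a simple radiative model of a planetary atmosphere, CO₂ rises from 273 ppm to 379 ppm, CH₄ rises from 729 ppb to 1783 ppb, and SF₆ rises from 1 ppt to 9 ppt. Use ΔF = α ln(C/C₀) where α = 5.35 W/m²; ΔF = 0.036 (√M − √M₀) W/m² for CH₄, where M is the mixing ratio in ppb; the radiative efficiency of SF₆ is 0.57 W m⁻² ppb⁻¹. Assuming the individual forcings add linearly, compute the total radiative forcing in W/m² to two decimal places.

ΔF = 2.31 W/m²

CO₂: 5.35 × ln(379/273) = 5.35 × ln(1.38828) = 5.35 × 0.32807 = 1.7552 W/m².
CH₄: 0.036 × (√1783 − √729) = 0.036 × (42.2256 − 27.0000) = 0.036 × 15.2256 = 0.5481 W/m².
SF₆: Δ = 9 − 1 = 8 ppt = 0.008 ppb; ΔF = 0.57 × 0.008 = 0.0046 W/m².
Total ΔF = 1.7552 + 0.5481 + 0.0046 = 2.3079 W/m².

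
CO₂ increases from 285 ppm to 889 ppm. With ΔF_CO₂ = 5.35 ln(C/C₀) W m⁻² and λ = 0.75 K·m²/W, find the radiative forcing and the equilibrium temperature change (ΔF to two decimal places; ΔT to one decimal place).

CO₂: 5.35 × ln(889/285) = 5.35 × ln(3.11930) = 5.35 × 1.13761 = 6.0862 W/m².
ΔT = λ ΔF = 0.75 × 6.09 = 4.5675 K.

ΔF = 6.09 W/m²; ΔT = 4.6 K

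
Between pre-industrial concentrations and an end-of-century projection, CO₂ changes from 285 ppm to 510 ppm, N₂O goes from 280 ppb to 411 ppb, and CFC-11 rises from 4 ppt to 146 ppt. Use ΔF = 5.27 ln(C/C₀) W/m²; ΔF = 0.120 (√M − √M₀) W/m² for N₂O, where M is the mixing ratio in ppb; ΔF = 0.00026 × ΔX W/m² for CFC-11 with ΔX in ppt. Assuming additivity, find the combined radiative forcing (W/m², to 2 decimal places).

ΔF = 3.53 W/m²

CO₂: 5.27 × ln(510/285) = 5.27 × ln(1.78947) = 5.27 × 0.58192 = 3.0667 W/m².
N₂O: 0.120 × (√411 − √280) = 0.120 × (20.2731 − 16.7332) = 0.120 × 3.5399 = 0.4248 W/m².
CFC-11: ΔF = 0.00026 × (146 − 4) = 0.00026 × 142 = 0.0369 W/m².
Total ΔF = 3.0667 + 0.4248 + 0.0369 = 3.5284 W/m².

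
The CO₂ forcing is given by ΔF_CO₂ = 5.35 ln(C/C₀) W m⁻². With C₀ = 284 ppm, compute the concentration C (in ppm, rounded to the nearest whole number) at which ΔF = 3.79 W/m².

Set 5.35 ln(C/284) = 3.79, so ln(C/284) = 3.79/5.35 = 0.70841.
Then C/284 = e^0.70841 = 2.03076, giving C = 284 × 2.03076 = 576.74 ppm.

C ≈ 577 ppm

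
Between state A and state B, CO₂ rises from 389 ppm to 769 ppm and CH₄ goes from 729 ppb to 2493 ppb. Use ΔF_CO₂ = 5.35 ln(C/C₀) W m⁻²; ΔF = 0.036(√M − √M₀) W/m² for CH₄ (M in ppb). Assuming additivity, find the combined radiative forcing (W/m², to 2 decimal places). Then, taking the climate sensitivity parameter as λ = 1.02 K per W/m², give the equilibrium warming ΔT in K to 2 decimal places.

CO₂: 5.35 × ln(769/389) = 5.35 × ln(1.97686) = 5.35 × 0.68151 = 3.6461 W/m².
CH₄: 0.036 × (√2493 − √729) = 0.036 × (49.9300 − 27.0000) = 0.036 × 22.9300 = 0.8255 W/m².
Total ΔF = 3.6461 + 0.8255 = 4.4716 W/m².
ΔT = λ ΔF = 1.02 × 4.47 = 4.5594 K.

ΔF = 4.47 W/m²; ΔT = 4.56 K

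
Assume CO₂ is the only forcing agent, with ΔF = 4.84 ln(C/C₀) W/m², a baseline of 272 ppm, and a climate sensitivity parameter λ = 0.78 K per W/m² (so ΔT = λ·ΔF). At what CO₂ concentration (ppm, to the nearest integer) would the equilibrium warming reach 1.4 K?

C ≈ 394 ppm

Required forcing: ΔF = ΔT/λ = 1.4/0.78 = 1.7949 W/m².
Then ln(C/272) = ΔF/4.84 = 1.7949/4.84 = 0.37085.
So C = 272 × e^0.37085 = 272 × 1.44897 = 394.12 ppm.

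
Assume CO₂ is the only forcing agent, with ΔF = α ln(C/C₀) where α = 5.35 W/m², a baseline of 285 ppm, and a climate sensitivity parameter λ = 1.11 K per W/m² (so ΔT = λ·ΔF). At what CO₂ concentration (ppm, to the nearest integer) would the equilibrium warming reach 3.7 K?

C ≈ 531 ppm

Required forcing: ΔF = ΔT/λ = 3.7/1.11 = 3.3333 W/m².
Then ln(C/285) = ΔF/5.35 = 3.3333/5.35 = 0.62305.
So C = 285 × e^0.62305 = 285 × 1.86461 = 531.41 ppm.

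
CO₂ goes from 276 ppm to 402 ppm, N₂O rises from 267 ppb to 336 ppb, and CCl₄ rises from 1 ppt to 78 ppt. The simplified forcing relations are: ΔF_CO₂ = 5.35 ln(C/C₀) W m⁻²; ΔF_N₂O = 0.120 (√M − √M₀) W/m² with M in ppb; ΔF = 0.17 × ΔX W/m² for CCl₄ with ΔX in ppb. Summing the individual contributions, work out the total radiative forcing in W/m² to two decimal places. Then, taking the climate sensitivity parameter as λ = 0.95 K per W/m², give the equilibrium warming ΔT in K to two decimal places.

ΔF = 2.26 W/m²; ΔT = 2.15 K

CO₂: 5.35 × ln(402/276) = 5.35 × ln(1.45652) = 5.35 × 0.37605 = 2.0119 W/m².
N₂O: 0.120 × (√336 − √267) = 0.120 × (18.3303 − 16.3401) = 0.120 × 1.9902 = 0.2388 W/m².
CCl₄: Δ = 78 − 1 = 77 ppt = 0.077 ppb; ΔF = 0.17 × 0.077 = 0.0131 W/m².
Total ΔF = 2.0119 + 0.2388 + 0.0131 = 2.2638 W/m².
ΔT = λ ΔF = 0.95 × 2.26 = 2.1470 K.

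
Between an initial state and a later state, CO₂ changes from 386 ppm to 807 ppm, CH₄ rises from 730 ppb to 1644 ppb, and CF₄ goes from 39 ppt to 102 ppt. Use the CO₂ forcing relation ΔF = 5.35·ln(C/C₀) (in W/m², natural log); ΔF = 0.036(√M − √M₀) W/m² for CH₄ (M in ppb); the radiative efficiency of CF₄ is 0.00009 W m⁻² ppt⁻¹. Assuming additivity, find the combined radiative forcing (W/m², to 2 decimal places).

CO₂: 5.35 × ln(807/386) = 5.35 × ln(2.09067) = 5.35 × 0.73748 = 3.9455 W/m².
CH₄: 0.036 × (√1644 − √730) = 0.036 × (40.5463 − 27.0185) = 0.036 × 13.5278 = 0.4870 W/m².
CF₄: ΔF = 0.00009 × (102 − 39) = 0.00009 × 63 = 0.0057 W/m².
Total ΔF = 3.9455 + 0.4870 + 0.0057 = 4.4382 W/m².

ΔF = 4.44 W/m²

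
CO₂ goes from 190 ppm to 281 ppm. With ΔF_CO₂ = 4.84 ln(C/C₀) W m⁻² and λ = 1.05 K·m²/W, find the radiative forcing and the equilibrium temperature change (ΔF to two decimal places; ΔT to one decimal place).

ΔF = 1.89 W/m²; ΔT = 2.0 K

CO₂: 4.84 × ln(281/190) = 4.84 × ln(1.47895) = 4.84 × 0.39133 = 1.8940 W/m².
ΔT = λ ΔF = 1.05 × 1.89 = 1.9845 K.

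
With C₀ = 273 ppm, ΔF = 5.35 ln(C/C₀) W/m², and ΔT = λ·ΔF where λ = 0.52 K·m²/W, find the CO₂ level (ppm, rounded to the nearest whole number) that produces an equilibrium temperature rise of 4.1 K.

C ≈ 1192 ppm

Required forcing: ΔF = ΔT/λ = 4.1/0.52 = 7.8846 W/m².
Then ln(C/273) = ΔF/5.35 = 7.8846/5.35 = 1.47376.
So C = 273 × e^1.47376 = 273 × 4.36562 = 1191.81 ppm.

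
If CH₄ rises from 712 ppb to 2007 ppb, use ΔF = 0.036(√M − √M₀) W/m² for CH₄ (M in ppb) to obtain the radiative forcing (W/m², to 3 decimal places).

ΔF = 0.652 W/m²

CH₄: 0.036 × (√2007 − √712) = 0.036 × (44.7996 − 26.6833) = 0.036 × 18.1163 = 0.6522 W/m².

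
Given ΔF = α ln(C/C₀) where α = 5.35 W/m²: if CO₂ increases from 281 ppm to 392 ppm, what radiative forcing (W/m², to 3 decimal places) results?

ΔF = 1.781 W/m²

CO₂: 5.35 × ln(392/281) = 5.35 × ln(1.39502) = 5.35 × 0.33291 = 1.7811 W/m².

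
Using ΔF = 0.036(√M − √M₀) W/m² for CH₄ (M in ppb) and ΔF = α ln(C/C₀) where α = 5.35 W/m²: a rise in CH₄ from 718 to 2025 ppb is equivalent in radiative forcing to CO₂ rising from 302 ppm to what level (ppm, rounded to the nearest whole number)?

C ≈ 341 ppm

CH₄ forcing: 0.036 × (√2025 − √718) = 0.036 × (45.0000 − 26.7955) = 0.036 × 18.2045 = 0.65536 W/m².
Set 5.35 ln(C/302) = 0.65536: ln(C/302) = 0.65536/5.35 = 0.12250, so C = 302 × e^0.12250 = 302 × 1.13032 = 341.36 ppm.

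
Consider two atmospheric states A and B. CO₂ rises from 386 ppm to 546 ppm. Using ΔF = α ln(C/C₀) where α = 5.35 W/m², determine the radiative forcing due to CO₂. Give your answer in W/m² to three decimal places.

CO₂: 5.35 × ln(546/386) = 5.35 × ln(1.41451) = 5.35 × 0.34678 = 1.8553 W/m².

ΔF = 1.855 W/m²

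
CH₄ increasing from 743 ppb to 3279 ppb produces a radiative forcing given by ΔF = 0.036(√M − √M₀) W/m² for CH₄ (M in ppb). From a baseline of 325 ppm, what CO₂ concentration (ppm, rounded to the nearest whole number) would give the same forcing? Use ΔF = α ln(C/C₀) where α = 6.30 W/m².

C ≈ 386 ppm

CH₄ forcing: 0.036 × (√3279 − √743) = 0.036 × (57.2626 − 27.2580) = 0.036 × 30.0046 = 1.08017 W/m².
Set 6.30 ln(C/325) = 1.08017: ln(C/325) = 1.08017/6.30 = 0.17146, so C = 325 × e^0.17146 = 325 × 1.18704 = 385.79 ppm.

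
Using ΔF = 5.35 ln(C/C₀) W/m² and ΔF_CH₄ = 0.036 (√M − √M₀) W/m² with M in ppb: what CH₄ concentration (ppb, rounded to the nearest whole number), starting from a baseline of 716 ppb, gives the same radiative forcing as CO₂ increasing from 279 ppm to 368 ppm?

M ≈ 4611 ppb

CO₂ forcing: 5.35 × ln(368/279) = 5.35 × 0.276871 = 1.48126 W/m².
Set 0.036(√M − √716) = 1.48126: √M = 1.48126/0.036 + √716 = 41.1461 + 26.7582 = 67.9043.
M = (67.9043)² = 4610.99 ppb.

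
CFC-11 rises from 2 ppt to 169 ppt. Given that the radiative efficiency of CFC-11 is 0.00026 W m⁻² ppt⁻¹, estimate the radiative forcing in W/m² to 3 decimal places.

CFC-11: ΔF = 0.00026 × (169 − 2) = 0.00026 × 167 = 0.0434 W/m².

ΔF = 0.043 W/m²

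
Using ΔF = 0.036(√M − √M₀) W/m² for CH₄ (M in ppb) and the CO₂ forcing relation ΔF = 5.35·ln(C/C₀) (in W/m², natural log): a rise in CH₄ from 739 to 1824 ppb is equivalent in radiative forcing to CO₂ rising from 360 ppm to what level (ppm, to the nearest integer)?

CH₄ forcing: 0.036 × (√1824 − √739) = 0.036 × (42.7083 − 27.1846) = 0.036 × 15.5237 = 0.55885 W/m².
Set 5.35 ln(C/360) = 0.55885: ln(C/360) = 0.55885/5.35 = 0.10446, so C = 360 × e^0.10446 = 360 × 1.11011 = 399.64 ppm.

C ≈ 400 ppm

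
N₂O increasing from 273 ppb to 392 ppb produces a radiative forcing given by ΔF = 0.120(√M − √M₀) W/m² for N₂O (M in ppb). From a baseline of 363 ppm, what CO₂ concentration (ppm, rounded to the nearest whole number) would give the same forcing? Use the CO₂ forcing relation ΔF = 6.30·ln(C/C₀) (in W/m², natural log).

C ≈ 386 ppm

N₂O forcing: 0.120 × (√392 − √273) = 0.120 × (19.7990 − 16.5227) = 0.120 × 3.2763 = 0.39316 W/m².
Set 6.30 ln(C/363) = 0.39316: ln(C/363) = 0.39316/6.30 = 0.06241, so C = 363 × e^0.06241 = 363 × 1.06440 = 386.38 ppm.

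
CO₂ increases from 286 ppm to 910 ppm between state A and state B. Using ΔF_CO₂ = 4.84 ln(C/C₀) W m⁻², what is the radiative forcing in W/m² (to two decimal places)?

CO₂ absorption bands are partially saturated, so forcing scales with the logarithm of the concentration ratio.
CO₂: 4.84 × ln(910/286) = 4.84 × ln(3.18182) = 4.84 × 1.15745 = 5.6021 W/m².

ΔF = 5.60 W/m²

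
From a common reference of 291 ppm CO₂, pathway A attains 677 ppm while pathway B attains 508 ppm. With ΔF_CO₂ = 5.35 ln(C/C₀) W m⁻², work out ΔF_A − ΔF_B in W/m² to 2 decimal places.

ΔF_A − ΔF_B = 1.54 W/m²

ΔF_A = 5.35 ln(677/291) = 5.35 × 0.84435 = 4.5173 W/m².
ΔF_B = 5.35 ln(508/291) = 5.35 × 0.55716 = 2.9808 W/m².
Difference: 4.5173 − 2.9808 = 1.5365 W/m².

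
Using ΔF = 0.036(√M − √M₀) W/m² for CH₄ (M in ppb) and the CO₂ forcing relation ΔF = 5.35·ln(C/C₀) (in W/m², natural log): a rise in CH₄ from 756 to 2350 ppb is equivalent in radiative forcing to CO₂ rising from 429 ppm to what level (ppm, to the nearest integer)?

CH₄ forcing: 0.036 × (√2350 − √756) = 0.036 × (48.4768 − 27.4955) = 0.036 × 20.9813 = 0.75533 W/m².
Set 5.35 ln(C/429) = 0.75533: ln(C/429) = 0.75533/5.35 = 0.14118, so C = 429 × e^0.14118 = 429 × 1.15163 = 494.05 ppm.

C ≈ 494 ppm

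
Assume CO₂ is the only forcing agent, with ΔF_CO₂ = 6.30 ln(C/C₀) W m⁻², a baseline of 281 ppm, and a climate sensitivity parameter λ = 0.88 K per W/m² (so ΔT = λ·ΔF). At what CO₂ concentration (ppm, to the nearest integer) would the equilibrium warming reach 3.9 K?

C ≈ 568 ppm

Required forcing: ΔF = ΔT/λ = 3.9/0.88 = 4.4318 W/m².
Then ln(C/281) = ΔF/6.30 = 4.4318/6.30 = 0.70346.
So C = 281 × e^0.70346 = 281 × 2.02073 = 567.83 ppm.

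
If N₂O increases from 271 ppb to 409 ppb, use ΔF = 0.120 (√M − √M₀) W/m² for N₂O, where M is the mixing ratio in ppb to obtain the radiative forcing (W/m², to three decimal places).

N₂O: 0.120 × (√409 − √271) = 0.120 × (20.2237 − 16.4621) = 0.120 × 3.7616 = 0.4514 W/m².

ΔF = 0.451 W/m²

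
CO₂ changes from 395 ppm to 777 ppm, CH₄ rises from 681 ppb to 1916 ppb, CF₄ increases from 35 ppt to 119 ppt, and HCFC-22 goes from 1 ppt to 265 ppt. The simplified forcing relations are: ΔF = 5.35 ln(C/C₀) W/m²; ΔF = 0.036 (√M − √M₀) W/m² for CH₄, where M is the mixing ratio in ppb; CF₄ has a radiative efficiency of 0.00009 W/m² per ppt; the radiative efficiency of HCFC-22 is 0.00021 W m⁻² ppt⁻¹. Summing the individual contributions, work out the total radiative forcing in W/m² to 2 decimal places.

CO₂: 5.35 × ln(777/395) = 5.35 × ln(1.96709) = 5.35 × 0.67656 = 3.6196 W/m².
CH₄: 0.036 × (√1916 − √681) = 0.036 × (43.7721 − 26.0960) = 0.036 × 17.6761 = 0.6363 W/m².
CF₄: ΔF = 0.00009 × (119 − 35) = 0.00009 × 84 = 0.0076 W/m².
HCFC-22: ΔF = 0.00021 × (265 − 1) = 0.00021 × 264 = 0.0554 W/m².
Total ΔF = 3.6196 + 0.6363 + 0.0076 + 0.0554 = 4.3189 W/m².

ΔF = 4.32 W/m²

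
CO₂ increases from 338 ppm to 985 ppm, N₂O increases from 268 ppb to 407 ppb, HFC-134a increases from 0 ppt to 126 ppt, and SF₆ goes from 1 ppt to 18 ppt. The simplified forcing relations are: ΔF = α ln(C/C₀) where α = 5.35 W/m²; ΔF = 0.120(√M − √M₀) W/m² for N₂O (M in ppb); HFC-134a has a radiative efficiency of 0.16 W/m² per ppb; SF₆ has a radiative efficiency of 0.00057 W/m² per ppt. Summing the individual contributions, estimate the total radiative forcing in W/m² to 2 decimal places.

ΔF = 6.21 W/m²

CO₂: 5.35 × ln(985/338) = 5.35 × ln(2.91420) = 5.35 × 1.06960 = 5.7224 W/m².
N₂O: 0.120 × (√407 − √268) = 0.120 × (20.1742 − 16.3707) = 0.120 × 3.8035 = 0.4564 W/m².
HFC-134a: Δ = 126 − 0 = 126 ppt = 0.126 ppb; ΔF = 0.16 × 0.126 = 0.0202 W/m².
SF₆: ΔF = 0.00057 × (18 − 1) = 0.00057 × 17 = 0.0097 W/m².
Total ΔF = 5.7224 + 0.4564 + 0.0202 + 0.0097 = 6.2087 W/m².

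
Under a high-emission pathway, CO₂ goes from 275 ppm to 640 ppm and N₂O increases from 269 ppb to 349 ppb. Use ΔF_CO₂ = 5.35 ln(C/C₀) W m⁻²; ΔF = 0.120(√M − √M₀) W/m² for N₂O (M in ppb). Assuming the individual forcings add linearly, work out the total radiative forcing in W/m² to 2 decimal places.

ΔF = 4.79 W/m²

CO₂: 5.35 × ln(640/275) = 5.35 × ln(2.32727) = 5.35 × 0.84470 = 4.5191 W/m².
N₂O: 0.120 × (√349 − √269) = 0.120 × (18.6815 − 16.4012) = 0.120 × 2.2803 = 0.2736 W/m².
Total ΔF = 4.5191 + 0.2736 = 4.7927 W/m².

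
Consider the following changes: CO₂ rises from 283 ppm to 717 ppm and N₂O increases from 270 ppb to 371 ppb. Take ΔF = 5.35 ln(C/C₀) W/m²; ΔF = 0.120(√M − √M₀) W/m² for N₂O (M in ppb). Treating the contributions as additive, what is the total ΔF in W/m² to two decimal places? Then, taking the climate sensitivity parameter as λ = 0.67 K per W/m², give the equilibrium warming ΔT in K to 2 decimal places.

CO₂: 5.35 × ln(717/283) = 5.35 × ln(2.53357) = 5.35 × 0.92963 = 4.9735 W/m².
N₂O: 0.120 × (√371 − √270) = 0.120 × (19.2614 − 16.4317) = 0.120 × 2.8297 = 0.3396 W/m².
Total ΔF = 4.9735 + 0.3396 = 5.3131 W/m².
ΔT = λ ΔF = 0.67 × 5.31 = 3.5577 K.

ΔF = 5.31 W/m²; ΔT = 3.56 K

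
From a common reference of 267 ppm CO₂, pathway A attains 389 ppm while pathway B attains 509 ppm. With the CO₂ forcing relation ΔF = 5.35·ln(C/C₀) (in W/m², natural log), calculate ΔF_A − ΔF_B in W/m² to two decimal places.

ΔF_A = 5.35 ln(389/267) = 5.35 × 0.37633 = 2.0134 W/m².
ΔF_B = 5.35 ln(509/267) = 5.35 × 0.64520 = 3.4518 W/m².
Difference: 2.0134 − 3.4518 = -1.4384 W/m².

ΔF_A − ΔF_B = -1.44 W/m²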